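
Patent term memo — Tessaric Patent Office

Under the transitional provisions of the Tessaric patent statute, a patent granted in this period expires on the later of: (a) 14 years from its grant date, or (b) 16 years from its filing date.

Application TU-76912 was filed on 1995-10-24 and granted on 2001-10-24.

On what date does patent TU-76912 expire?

2015-10-24

(a) grant + 14 years → 24 October 2015.
(b) filing + 16 years → 24 October 2011.
Later of the two: 24 October 2015.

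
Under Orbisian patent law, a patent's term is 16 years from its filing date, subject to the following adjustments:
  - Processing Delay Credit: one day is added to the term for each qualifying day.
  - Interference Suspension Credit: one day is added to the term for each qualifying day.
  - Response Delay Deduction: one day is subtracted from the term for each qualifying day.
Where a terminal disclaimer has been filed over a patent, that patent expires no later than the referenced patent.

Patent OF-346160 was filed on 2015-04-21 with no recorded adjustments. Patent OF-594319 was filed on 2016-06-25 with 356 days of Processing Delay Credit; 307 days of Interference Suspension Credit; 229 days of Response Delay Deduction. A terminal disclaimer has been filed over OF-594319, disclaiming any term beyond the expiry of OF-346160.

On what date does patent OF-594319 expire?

2031-04-21

Natural term of OF-594319:
  Base: filing + 16 years → 25 June 2032.
  Processing Delay Credit: +356 days → 16 June 2033.
  Interference Suspension Credit: +307 days → 19 April 2034.
  Response Delay Deduction: −229 days → 2 September 2033.
Expiry of referenced patent OF-346160:
  Base: filing + 16 years → 21 April 2031.
Terminal disclaimer: OF-594319 expires on the earlier of 2 September 2033 and 21 April 2031.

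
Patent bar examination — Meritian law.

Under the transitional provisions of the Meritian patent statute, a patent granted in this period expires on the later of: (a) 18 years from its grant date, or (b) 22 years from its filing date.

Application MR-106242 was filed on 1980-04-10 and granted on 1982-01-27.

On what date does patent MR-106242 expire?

April 10, 2002

(a) grant + 18 years → 27 January 2000.
(b) filing + 22 years → 10 April 2002.
Later of the two: 10 April 2002.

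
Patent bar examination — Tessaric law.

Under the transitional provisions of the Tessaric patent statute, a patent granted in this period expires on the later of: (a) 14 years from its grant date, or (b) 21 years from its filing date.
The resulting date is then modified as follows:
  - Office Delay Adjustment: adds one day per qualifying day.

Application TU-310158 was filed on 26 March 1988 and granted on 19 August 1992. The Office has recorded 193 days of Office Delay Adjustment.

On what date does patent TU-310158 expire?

October 5, 2009

(a) grant + 14 years → 19 August 2006.
(b) filing + 21 years → 26 March 2009.
Later of the two: 26 March 2009.
Office Delay Adjustment: +193 days → 5 October 2009.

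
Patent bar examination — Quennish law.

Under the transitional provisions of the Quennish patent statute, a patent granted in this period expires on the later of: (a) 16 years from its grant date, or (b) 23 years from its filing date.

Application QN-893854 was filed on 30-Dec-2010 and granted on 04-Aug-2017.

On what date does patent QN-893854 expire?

December 30, 2033

(a) grant + 16 years → 4 August 2033.
(b) filing + 23 years → 30 December 2033.
Later of the two: 30 December 2033.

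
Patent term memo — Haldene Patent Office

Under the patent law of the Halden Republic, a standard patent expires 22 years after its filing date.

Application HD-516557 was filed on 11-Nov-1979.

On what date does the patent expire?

Filing date + 22 years → 11 November 2001.

2001-11-11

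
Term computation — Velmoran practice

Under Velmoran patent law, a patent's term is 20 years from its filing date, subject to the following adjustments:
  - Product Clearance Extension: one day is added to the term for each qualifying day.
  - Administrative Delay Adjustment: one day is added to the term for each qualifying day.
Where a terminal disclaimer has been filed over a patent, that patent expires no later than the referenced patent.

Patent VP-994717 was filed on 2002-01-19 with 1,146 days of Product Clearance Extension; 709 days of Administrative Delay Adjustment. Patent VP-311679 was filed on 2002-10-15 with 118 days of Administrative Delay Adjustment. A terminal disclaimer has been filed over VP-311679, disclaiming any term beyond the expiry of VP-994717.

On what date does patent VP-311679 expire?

February 10, 2023

Natural term of VP-311679:
  Base: filing + 20 years → 15 October 2022.
  Administrative Delay Adjustment: +118 days → 10 February 2023.
Expiry of referenced patent VP-994717:
  Base: filing + 20 years → 19 January 2022.
  Product Clearance Extension: +1146 days → 10 March 2025.
  Administrative Delay Adjustment: +709 days → 17 February 2027.
Terminal disclaimer: VP-311679 expires on the earlier of 10 February 2023 and 17 February 2027.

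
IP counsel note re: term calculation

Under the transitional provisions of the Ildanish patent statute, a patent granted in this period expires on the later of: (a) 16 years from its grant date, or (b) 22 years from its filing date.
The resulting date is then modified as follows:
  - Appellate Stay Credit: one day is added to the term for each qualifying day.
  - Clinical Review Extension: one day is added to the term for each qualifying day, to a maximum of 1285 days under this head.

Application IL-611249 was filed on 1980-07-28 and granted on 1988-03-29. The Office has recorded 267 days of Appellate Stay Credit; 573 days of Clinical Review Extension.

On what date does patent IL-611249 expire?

July 17, 2006

(a) grant + 16 years → 29 March 2004.
(b) filing + 22 years → 28 July 2002.
Later of the two: 29 March 2004.
Appellate Stay Credit: +267 days → 21 December 2004.
Clinical Review Extension: 573 days (within the 1285-day cap) → +573 days → 17 July 2006.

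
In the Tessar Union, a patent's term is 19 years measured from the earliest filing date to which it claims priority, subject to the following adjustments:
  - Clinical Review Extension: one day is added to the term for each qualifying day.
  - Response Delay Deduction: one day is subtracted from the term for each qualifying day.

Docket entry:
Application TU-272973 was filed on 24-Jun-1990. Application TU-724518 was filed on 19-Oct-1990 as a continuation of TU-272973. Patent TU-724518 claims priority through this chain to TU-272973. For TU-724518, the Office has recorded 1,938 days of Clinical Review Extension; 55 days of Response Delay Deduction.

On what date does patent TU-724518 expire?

Earliest priority filing: 24 June 1990.
Base term: 24 June 1990 + 19 years → 24 June 2009.
Clinical Review Extension: +1938 days → 14 October 2014.
Response Delay Deduction: −55 days → 20 August 2014.

August 20, 2014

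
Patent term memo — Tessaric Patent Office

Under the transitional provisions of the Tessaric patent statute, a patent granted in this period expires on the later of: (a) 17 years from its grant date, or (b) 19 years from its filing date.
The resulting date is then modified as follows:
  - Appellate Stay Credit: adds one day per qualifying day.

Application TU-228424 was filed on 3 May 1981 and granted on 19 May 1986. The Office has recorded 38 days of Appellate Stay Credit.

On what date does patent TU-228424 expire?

(a) grant + 17 years → 19 May 2003.
(b) filing + 19 years → 3 May 2000.
Later of the two: 19 May 2003.
Appellate Stay Credit: +38 days → 26 June 2003.

2003-06-26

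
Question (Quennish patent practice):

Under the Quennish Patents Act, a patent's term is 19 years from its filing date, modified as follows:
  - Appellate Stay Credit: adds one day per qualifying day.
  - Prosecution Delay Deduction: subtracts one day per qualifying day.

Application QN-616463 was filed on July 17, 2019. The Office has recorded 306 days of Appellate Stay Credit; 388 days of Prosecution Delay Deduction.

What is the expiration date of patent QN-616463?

2038-04-26

Base term: filing date + 19 years → 17 July 2038.
Appellate Stay Credit: +306 days → 19 May 2039.
Prosecution Delay Deduction: −388 days → 26 April 2038.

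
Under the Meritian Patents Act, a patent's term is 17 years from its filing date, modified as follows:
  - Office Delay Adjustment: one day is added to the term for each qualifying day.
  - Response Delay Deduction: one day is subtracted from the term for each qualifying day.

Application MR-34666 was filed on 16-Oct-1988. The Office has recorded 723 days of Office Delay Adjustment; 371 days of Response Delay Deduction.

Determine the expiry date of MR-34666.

2006-10-03

Base term: filing date + 17 years → 16 October 2005.
Office Delay Adjustment: +723 days → 9 October 2007.
Response Delay Deduction: −371 days → 3 October 2006.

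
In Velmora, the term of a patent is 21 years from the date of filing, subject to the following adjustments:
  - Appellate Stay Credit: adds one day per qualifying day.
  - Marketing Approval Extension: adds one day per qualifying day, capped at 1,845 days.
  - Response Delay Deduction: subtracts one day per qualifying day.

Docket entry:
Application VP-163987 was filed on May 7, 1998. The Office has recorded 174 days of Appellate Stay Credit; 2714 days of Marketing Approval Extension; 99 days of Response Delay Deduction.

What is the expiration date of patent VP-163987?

Base term: filing date + 21 years → 7 May 2019.
Appellate Stay Credit: +174 days → 28 October 2019.
Marketing Approval Extension: 2714 days claimed exceeds the 1845-day cap, so +1845 days → 15 November 2024.
Response Delay Deduction: −99 days → 8 August 2024.

2024-08-08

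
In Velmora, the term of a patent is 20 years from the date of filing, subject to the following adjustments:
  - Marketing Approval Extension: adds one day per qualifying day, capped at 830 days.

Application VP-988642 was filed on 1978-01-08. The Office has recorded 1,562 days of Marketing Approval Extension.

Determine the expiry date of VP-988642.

2000-04-17

Base term: filing date + 20 years → 8 January 1998.
Marketing Approval Extension: 1562 days claimed exceeds the 830-day cap, so +830 days → 17 April 2000.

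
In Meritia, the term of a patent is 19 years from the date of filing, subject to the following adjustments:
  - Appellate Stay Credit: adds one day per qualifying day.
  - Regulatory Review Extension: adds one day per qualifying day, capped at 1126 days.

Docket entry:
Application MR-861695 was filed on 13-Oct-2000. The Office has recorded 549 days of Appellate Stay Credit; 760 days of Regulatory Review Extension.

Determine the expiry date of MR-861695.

2023-05-14

Base term: filing date + 19 years → 13 October 2019.
Appellate Stay Credit: +549 days → 14 April 2021.
Regulatory Review Extension: 760 days (within the 1126-day cap) → +760 days → 14 May 2023.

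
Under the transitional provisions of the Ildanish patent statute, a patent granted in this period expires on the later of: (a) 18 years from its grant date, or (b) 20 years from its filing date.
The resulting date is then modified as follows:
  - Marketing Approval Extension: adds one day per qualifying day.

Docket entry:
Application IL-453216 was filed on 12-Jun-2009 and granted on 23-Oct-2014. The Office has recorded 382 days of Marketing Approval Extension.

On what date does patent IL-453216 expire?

(a) grant + 18 years → 23 October 2032.
(b) filing + 20 years → 12 June 2029.
Later of the two: 23 October 2032.
Marketing Approval Extension: +382 days → 9 November 2033.

November 9, 2033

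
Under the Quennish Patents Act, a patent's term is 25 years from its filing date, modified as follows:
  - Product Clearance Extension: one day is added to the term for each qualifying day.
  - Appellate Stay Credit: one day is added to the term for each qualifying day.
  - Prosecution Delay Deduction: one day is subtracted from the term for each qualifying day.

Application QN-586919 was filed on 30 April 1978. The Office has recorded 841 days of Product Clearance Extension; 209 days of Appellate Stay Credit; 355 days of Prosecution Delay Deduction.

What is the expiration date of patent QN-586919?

Base term: filing date + 25 years → 30 April 2003.
Product Clearance Extension: +841 days → 18 August 2005.
Appellate Stay Credit: +209 days → 15 March 2006.
Prosecution Delay Deduction: −355 days → 25 March 2005.

2005-03-25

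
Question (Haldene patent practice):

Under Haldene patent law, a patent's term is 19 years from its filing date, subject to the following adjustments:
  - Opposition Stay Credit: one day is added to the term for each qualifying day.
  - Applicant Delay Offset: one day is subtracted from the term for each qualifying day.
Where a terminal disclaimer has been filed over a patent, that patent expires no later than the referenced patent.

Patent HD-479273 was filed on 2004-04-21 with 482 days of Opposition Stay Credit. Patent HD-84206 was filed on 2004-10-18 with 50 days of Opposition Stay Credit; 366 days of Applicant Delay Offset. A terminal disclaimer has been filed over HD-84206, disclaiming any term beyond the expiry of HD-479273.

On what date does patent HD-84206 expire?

Natural term of HD-84206:
  Base: filing + 19 years → 18 October 2023.
  Opposition Stay Credit: +50 days → 7 December 2023.
  Applicant Delay Offset: −366 days → 6 December 2022.
Expiry of referenced patent HD-479273:
  Base: filing + 19 years → 21 April 2023.
  Opposition Stay Credit: +482 days → 15 August 2024.
Terminal disclaimer: HD-84206 expires on the earlier of 6 December 2022 and 15 August 2024.

December 6, 2022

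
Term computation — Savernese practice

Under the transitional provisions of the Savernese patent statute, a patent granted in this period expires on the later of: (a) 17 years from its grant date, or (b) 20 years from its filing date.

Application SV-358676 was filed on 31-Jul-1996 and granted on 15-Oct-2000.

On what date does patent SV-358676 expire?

October 15, 2017

(a) grant + 17 years → 15 October 2017.
(b) filing + 20 years → 31 July 2016.
Later of the two: 15 October 2017.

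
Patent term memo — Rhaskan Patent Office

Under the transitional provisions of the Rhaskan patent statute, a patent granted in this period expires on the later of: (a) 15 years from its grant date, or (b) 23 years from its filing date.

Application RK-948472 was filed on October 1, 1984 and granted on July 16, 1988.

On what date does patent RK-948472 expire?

2007-10-01

(a) grant + 15 years → 16 July 2003.
(b) filing + 23 years → 1 October 2007.
Later of the two: 1 October 2007.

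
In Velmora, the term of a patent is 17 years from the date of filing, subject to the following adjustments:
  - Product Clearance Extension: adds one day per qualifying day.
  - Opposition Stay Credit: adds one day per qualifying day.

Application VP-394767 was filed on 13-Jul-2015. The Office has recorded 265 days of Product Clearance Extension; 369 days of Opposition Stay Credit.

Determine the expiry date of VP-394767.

Base term: filing date + 17 years → 13 July 2032.
Product Clearance Extension: +265 days → 4 April 2033.
Opposition Stay Credit: +369 days → 8 April 2034.

2034-04-08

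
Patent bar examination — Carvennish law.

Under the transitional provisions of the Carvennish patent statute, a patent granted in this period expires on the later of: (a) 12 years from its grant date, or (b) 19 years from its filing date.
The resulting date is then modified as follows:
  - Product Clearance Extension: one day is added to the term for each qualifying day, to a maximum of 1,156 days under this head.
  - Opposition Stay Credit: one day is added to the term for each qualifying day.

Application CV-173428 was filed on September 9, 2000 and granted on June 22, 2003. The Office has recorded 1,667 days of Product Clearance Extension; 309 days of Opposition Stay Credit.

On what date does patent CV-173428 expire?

2023-09-13

(a) grant + 12 years → 22 June 2015.
(b) filing + 19 years → 9 September 2019.
Later of the two: 9 September 2019.
Product Clearance Extension: 1667 days claimed exceeds the 1156-day cap, so +1156 days → 8 November 2022.
Opposition Stay Credit: +309 days → 13 September 2023.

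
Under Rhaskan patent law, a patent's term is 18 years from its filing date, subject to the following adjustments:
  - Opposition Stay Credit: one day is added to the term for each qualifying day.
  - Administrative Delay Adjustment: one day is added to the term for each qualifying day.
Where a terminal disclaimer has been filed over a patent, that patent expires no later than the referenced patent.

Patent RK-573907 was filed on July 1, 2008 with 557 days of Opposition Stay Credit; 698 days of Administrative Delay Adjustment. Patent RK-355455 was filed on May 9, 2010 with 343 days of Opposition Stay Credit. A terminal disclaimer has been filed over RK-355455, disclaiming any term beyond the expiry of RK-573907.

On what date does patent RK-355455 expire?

2029-04-17

Natural term of RK-355455:
  Base: filing + 18 years → 9 May 2028.
  Opposition Stay Credit: +343 days → 17 April 2029.
Expiry of referenced patent RK-573907:
  Base: filing + 18 years → 1 July 2026.
  Opposition Stay Credit: +557 days → 9 January 2028.
  Administrative Delay Adjustment: +698 days → 7 December 2029.
Terminal disclaimer: RK-355455 expires on the earlier of 17 April 2029 and 7 December 2029.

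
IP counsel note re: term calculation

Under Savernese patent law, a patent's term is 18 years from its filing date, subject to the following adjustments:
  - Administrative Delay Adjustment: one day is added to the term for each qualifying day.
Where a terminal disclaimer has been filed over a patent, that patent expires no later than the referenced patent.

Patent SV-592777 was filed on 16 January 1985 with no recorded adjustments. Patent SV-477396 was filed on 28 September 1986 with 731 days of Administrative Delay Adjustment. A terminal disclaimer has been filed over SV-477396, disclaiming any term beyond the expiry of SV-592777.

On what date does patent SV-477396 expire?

Natural term of SV-477396:
  Base: filing + 18 years → 28 September 2004.
  Administrative Delay Adjustment: +731 days → 29 September 2006.
Expiry of referenced patent SV-592777:
  Base: filing + 18 years → 16 January 2003.
Terminal disclaimer: SV-477396 expires on the earlier of 29 September 2006 and 16 January 2003.

2003-01-16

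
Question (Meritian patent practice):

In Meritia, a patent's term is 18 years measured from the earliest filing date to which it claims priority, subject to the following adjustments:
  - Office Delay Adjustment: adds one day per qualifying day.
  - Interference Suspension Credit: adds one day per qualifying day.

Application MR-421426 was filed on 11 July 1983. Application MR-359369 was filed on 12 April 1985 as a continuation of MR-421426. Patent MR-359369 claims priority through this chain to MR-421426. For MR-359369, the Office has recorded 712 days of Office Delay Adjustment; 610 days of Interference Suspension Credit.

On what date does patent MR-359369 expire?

Earliest priority filing: 11 July 1983.
Base term: 11 July 1983 + 18 years → 11 July 2001.
Office Delay Adjustment: +712 days → 23 June 2003.
Interference Suspension Credit: +610 days → 22 February 2005.

2005-02-22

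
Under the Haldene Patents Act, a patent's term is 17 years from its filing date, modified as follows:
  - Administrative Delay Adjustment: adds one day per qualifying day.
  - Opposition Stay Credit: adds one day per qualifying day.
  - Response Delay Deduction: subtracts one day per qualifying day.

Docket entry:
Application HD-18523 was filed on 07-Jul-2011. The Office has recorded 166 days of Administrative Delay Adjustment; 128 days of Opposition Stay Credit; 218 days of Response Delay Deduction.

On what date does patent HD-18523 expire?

2028-09-21

Base term: filing date + 17 years → 7 July 2028.
Administrative Delay Adjustment: +166 days → 20 December 2028.
Opposition Stay Credit: +128 days → 27 April 2029.
Response Delay Deduction: −218 days → 21 September 2028.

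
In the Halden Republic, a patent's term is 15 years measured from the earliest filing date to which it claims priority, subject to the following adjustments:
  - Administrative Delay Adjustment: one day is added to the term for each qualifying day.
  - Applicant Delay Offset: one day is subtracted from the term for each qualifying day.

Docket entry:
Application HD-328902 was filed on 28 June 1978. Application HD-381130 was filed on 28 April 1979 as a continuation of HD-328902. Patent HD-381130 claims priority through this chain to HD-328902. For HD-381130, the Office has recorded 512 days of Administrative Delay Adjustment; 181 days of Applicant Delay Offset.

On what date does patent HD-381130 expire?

Earliest priority filing: 28 June 1978.
Base term: 28 June 1978 + 15 years → 28 June 1993.
Administrative Delay Adjustment: +512 days → 22 November 1994.
Applicant Delay Offset: −181 days → 25 May 1994.

May 25, 1994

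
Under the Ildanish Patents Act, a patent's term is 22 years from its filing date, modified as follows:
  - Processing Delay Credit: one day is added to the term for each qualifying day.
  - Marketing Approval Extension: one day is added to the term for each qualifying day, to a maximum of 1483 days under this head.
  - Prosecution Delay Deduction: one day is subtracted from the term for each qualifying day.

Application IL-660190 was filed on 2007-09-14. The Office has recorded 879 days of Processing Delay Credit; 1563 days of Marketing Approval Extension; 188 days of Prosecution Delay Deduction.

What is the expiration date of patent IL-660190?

Base term: filing date + 22 years → 14 September 2029.
Processing Delay Credit: +879 days → 10 February 2032.
Marketing Approval Extension: 1563 days claimed exceeds the 1483-day cap, so +1483 days → 3 March 2036.
Prosecution Delay Deduction: −188 days → 28 August 2035.

August 28, 2035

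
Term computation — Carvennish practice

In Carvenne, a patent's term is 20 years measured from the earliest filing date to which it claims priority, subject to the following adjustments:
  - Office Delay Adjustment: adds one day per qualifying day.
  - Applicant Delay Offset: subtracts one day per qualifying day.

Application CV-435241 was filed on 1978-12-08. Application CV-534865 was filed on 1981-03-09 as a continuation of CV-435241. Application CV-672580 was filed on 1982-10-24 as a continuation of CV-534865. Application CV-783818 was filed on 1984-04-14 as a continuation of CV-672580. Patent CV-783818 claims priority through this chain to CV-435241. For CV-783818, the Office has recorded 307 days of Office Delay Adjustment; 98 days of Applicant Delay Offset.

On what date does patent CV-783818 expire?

Earliest priority filing: 8 December 1978.
Base term: 8 December 1978 + 20 years → 8 December 1998.
Office Delay Adjustment: +307 days → 11 October 1999.
Applicant Delay Offset: −98 days → 5 July 1999.

July 5, 1999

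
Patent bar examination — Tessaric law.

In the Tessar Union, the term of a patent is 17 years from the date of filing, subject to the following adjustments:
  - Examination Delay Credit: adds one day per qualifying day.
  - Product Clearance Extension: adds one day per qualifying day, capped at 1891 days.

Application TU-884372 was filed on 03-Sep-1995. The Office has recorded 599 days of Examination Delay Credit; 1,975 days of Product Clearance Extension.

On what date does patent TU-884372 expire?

June 29, 2019

Base term: filing date + 17 years → 3 September 2012.
Examination Delay Credit: +599 days → 25 April 2014.
Product Clearance Extension: 1975 days claimed exceeds the 1891-day cap, so +1891 days → 29 June 2019.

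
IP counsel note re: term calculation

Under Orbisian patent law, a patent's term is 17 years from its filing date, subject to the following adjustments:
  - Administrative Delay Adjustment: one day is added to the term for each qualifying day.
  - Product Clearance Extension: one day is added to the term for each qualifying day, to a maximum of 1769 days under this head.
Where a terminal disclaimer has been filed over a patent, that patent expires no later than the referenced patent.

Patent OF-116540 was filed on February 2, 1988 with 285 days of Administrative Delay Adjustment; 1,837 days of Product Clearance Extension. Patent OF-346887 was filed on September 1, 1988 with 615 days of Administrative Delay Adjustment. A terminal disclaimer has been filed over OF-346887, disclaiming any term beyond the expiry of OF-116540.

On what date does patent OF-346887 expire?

Natural term of OF-346887:
  Base: filing + 17 years → 1 September 2005.
  Administrative Delay Adjustment: +615 days → 9 May 2007.
Expiry of referenced patent OF-116540:
  Base: filing + 17 years → 2 February 2005.
  Administrative Delay Adjustment: +285 days → 14 November 2005.
  Product Clearance Extension: 1837 days claimed exceeds the 1769-day cap, so +1769 days → 18 September 2010.
Terminal disclaimer: OF-346887 expires on the earlier of 9 May 2007 and 18 September 2010.

May 9, 2007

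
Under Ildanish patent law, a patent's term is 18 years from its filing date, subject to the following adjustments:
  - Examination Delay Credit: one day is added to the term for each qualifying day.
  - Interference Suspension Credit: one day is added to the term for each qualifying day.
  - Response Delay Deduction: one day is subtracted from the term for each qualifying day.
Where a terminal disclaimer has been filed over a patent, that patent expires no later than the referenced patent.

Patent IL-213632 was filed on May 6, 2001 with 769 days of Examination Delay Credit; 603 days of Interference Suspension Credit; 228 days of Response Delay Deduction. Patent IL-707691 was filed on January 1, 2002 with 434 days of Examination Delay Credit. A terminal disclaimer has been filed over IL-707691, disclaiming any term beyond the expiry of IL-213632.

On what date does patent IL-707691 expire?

Natural term of IL-707691:
  Base: filing + 18 years → 1 January 2020.
  Examination Delay Credit: +434 days → 10 March 2021.
Expiry of referenced patent IL-213632:
  Base: filing + 18 years → 6 May 2019.
  Examination Delay Credit: +769 days → 13 June 2021.
  Interference Suspension Credit: +603 days → 6 February 2023.
  Response Delay Deduction: −228 days → 23 June 2022.
Terminal disclaimer: IL-707691 expires on the earlier of 10 March 2021 and 23 June 2022.

2021-03-10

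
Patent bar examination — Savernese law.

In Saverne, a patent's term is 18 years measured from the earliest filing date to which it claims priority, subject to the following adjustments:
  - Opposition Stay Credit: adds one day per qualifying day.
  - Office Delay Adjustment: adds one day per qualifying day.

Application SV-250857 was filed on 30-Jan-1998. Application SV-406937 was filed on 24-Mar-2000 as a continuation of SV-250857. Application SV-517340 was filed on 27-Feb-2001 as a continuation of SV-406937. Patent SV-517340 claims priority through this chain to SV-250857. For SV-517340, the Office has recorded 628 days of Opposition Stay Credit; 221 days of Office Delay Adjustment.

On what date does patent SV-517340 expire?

Earliest priority filing: 30 January 1998.
Base term: 30 January 1998 + 18 years → 30 January 2016.
Opposition Stay Credit: +628 days → 19 October 2017.
Office Delay Adjustment: +221 days → 28 May 2018.

2018-05-28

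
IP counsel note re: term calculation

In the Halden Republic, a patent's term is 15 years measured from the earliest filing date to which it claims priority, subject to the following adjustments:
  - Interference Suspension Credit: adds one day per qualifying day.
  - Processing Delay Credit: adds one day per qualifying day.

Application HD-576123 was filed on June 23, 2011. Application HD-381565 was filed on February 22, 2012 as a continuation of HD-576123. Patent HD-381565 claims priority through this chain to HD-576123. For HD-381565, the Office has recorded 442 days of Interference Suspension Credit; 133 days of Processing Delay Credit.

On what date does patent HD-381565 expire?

January 19, 2028

Earliest priority filing: 23 June 2011.
Base term: 23 June 2011 + 15 years → 23 June 2026.
Interference Suspension Credit: +442 days → 8 September 2027.
Processing Delay Credit: +133 days → 19 January 2028.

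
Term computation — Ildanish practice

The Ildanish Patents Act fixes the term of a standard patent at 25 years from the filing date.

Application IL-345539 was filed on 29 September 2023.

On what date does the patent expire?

September 29, 2048

Filing date + 25 years → 29 September 2048.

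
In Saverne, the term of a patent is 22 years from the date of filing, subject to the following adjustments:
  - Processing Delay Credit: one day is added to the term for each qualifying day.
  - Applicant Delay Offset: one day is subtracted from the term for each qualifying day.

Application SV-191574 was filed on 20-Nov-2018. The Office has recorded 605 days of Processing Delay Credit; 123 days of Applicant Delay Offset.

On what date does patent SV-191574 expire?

March 17, 2042

Base term: filing date + 22 years → 20 November 2040.
Processing Delay Credit: +605 days → 18 July 2042.
Applicant Delay Offset: −123 days → 17 March 2042.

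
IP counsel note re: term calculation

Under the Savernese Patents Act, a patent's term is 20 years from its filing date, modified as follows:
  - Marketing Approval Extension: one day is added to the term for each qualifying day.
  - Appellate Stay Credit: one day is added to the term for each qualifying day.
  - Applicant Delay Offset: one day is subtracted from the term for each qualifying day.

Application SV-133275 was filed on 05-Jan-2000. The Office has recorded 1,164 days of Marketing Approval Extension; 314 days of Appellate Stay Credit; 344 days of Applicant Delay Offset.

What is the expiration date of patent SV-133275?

February 12, 2023

Base term: filing date + 20 years → 5 January 2020.
Marketing Approval Extension: +1164 days → 14 March 2023.
Appellate Stay Credit: +314 days → 22 January 2024.
Applicant Delay Offset: −344 days → 12 February 2023.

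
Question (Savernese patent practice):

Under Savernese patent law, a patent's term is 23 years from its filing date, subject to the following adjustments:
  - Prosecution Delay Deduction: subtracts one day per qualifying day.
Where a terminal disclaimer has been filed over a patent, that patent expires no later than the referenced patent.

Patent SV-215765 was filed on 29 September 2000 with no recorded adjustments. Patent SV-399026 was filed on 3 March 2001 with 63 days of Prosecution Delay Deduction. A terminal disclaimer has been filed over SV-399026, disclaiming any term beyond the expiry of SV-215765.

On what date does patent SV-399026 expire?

Natural term of SV-399026:
  Base: filing + 23 years → 3 March 2024.
  Prosecution Delay Deduction: −63 days → 31 December 2023.
Expiry of referenced patent SV-215765:
  Base: filing + 23 years → 29 September 2023.
Terminal disclaimer: SV-399026 expires on the earlier of 31 December 2023 and 29 September 2023.

September 29, 2023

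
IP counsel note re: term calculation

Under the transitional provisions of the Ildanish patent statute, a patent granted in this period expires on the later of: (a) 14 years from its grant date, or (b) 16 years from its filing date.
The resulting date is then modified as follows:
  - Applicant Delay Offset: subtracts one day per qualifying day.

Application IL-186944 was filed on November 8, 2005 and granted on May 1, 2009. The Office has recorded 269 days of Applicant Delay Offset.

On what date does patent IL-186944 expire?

(a) grant + 14 years → 1 May 2023.
(b) filing + 16 years → 8 November 2021.
Later of the two: 1 May 2023.
Applicant Delay Offset: −269 days → 5 August 2022.

August 5, 2022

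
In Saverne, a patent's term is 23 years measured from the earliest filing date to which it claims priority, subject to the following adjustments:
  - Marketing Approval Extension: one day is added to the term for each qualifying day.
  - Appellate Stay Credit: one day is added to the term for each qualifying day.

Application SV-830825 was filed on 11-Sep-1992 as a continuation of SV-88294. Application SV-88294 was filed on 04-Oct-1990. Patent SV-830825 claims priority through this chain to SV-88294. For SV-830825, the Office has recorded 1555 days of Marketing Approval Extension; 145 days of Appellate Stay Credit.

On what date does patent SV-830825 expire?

Earliest priority filing: 4 October 1990.
Base term: 4 October 1990 + 23 years → 4 October 2013.
Marketing Approval Extension: +1555 days → 6 January 2018.
Appellate Stay Credit: +145 days → 31 May 2018.

May 31, 2018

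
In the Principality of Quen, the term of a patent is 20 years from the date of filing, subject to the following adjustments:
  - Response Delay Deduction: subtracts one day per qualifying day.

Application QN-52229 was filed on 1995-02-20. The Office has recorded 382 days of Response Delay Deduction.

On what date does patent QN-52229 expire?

February 3, 2014

Base term: filing date + 20 years → 20 February 2015.
Response Delay Deduction: −382 days → 3 February 2014.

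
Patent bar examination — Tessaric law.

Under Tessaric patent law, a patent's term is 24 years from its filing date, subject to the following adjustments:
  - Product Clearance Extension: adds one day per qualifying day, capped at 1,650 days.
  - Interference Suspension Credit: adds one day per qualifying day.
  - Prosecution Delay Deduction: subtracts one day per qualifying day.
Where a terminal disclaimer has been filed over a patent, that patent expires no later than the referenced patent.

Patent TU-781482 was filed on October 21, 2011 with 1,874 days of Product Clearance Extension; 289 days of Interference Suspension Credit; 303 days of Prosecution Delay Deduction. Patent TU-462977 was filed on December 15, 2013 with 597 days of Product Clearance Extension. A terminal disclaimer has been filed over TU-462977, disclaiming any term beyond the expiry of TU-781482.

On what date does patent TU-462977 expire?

Natural term of TU-462977:
  Base: filing + 24 years → 15 December 2037.
  Product Clearance Extension: 597 days (within the 1650-day cap) → +597 days → 4 August 2039.
Expiry of referenced patent TU-781482:
  Base: filing + 24 years → 21 October 2035.
  Product Clearance Extension: 1874 days claimed exceeds the 1650-day cap, so +1650 days → 27 April 2040.
  Interference Suspension Credit: +289 days → 10 February 2041.
  Prosecution Delay Deduction: −303 days → 13 April 2040.
Terminal disclaimer: TU-462977 expires on the earlier of 4 August 2039 and 13 April 2040.

2039-08-04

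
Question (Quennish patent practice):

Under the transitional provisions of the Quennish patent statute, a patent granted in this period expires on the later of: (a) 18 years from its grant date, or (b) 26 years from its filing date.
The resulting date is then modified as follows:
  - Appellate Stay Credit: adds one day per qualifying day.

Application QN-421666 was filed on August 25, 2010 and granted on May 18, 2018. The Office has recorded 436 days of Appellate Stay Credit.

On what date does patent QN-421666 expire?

(a) grant + 18 years → 18 May 2036.
(b) filing + 26 years → 25 August 2036.
Later of the two: 25 August 2036.
Appellate Stay Credit: +436 days → 4 November 2037.

November 4, 2037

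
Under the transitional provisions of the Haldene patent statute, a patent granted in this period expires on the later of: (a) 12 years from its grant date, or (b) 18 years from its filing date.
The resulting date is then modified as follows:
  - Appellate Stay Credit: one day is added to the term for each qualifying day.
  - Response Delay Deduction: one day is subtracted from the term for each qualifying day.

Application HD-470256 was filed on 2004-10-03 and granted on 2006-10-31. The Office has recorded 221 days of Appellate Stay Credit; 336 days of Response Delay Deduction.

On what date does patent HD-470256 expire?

June 10, 2022

(a) grant + 12 years → 31 October 2018.
(b) filing + 18 years → 3 October 2022.
Later of the two: 3 October 2022.
Appellate Stay Credit: +221 days → 12 May 2023.
Response Delay Deduction: −336 days → 10 June 2022.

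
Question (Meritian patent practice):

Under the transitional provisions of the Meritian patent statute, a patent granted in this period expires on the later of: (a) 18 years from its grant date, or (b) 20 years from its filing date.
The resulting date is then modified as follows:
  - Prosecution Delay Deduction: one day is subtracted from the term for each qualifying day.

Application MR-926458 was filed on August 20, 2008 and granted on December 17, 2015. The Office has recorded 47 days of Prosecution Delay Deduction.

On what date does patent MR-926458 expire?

October 31, 2033

(a) grant + 18 years → 17 December 2033.
(b) filing + 20 years → 20 August 2028.
Later of the two: 17 December 2033.
Prosecution Delay Deduction: −47 days → 31 October 2033.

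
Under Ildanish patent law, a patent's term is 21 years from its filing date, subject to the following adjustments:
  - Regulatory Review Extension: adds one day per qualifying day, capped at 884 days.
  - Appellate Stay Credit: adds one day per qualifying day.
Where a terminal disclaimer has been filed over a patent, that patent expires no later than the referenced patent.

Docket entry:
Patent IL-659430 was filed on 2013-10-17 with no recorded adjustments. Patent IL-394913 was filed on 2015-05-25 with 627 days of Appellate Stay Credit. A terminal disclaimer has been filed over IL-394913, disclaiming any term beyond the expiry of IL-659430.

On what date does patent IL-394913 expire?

Natural term of IL-394913:
  Base: filing + 21 years → 25 May 2036.
  Appellate Stay Credit: +627 days → 11 February 2038.
Expiry of referenced patent IL-659430:
  Base: filing + 21 years → 17 October 2034.
Terminal disclaimer: IL-394913 expires on the earlier of 11 February 2038 and 17 October 2034.

2034-10-17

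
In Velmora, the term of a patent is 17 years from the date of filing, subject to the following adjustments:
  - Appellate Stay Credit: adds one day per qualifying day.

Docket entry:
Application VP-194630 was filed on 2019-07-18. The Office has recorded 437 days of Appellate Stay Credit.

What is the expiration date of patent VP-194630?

Base term: filing date + 17 years → 18 July 2036.
Appellate Stay Credit: +437 days → 28 September 2037.

2037-09-28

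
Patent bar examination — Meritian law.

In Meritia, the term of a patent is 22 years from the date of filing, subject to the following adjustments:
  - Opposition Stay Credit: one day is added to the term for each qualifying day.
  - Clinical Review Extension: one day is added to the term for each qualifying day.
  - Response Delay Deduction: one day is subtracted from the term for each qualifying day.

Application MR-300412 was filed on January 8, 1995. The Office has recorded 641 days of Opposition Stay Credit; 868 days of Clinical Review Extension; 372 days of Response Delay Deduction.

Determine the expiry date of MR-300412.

February 19, 2020

Base term: filing date + 22 years → 8 January 2017.
Opposition Stay Credit: +641 days → 11 October 2018.
Clinical Review Extension: +868 days → 25 February 2021.
Response Delay Deduction: −372 days → 19 February 2020.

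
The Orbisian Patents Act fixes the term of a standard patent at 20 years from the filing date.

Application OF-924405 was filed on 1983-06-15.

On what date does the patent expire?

Filing date + 20 years → 15 June 2003.

June 15, 2003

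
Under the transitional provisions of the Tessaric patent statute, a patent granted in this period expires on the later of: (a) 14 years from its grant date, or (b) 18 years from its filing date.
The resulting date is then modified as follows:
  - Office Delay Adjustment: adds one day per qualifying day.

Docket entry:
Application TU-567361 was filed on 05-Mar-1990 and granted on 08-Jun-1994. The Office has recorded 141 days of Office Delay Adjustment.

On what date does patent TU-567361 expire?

(a) grant + 14 years → 8 June 2008.
(b) filing + 18 years → 5 March 2008.
Later of the two: 8 June 2008.
Office Delay Adjustment: +141 days → 27 October 2008.

2008-10-27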